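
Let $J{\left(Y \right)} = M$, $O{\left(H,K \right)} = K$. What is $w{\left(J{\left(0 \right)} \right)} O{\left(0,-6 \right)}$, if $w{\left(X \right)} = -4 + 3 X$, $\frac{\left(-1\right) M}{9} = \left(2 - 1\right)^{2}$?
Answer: $186$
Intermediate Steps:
$M = -9$ ($M = - 9 \left(2 - 1\right)^{2} = - 9 \cdot 1^{2} = \left(-9\right) 1 = -9$)
$J{\left(Y \right)} = -9$
$w{\left(J{\left(0 \right)} \right)} O{\left(0,-6 \right)} = \left(-4 + 3 \left(-9\right)\right) \left(-6\right) = \left(-4 - 27\right) \left(-6\right) = \left(-31\right) \left(-6\right) = 186$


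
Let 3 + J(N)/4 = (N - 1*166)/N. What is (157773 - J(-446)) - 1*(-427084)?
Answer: 130424563/223 ≈ 5.8486e+5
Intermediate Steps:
J(N) = -12 + 4*(-166 + N)/N (J(N) = -12 + 4*((N - 1*166)/N) = -12 + 4*((N - 166)/N) = -12 + 4*((-166 + N)/N) = -12 + 4*(-166 + N)/N)
(157773 - J(-446)) - 1*(-427084) = (157773 - (-8 - 664/(-446))) - 1*(-427084) = (157773 - (-8 - 664*(-1/446))) + 427084 = (157773 - (-8 + 332/223)) + 427084 = (157773 - 1*(-1452/223)) + 427084 = (157773 + 1452/223) + 427084 = 35184831/223 + 427084 = 130424563/223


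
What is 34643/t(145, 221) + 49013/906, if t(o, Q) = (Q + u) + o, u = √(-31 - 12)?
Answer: 18055173215/121403094 - 34643*I*√43/133999 ≈ 148.72 - 1.6953*I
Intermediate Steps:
u = I*√43 (u = √(-43) = I*√43 ≈ 6.5574*I)
t(o, Q) = Q + o + I*√43 (t(o, Q) = (Q + I*√43) + o = Q + o + I*√43)
34643/t(145, 221) + 49013/906 = 34643/(221 + 145 + I*√43) + 49013/906 = 34643/(366 + I*√43) + 49013*(1/906) = 34643/(366 + I*√43) + 49013/906 = 49013/906 + 34643/(366 + I*√43)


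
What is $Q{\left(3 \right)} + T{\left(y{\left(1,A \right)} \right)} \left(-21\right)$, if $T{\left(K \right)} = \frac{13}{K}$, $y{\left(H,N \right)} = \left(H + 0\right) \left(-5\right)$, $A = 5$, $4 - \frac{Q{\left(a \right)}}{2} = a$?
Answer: $\frac{283}{5} \approx 56.6$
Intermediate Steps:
$Q{\left(a \right)} = 8 - 2 a$
$y{\left(H,N \right)} = - 5 H$ ($y{\left(H,N \right)} = H \left(-5\right) = - 5 H$)
$Q{\left(3 \right)} + T{\left(y{\left(1,A \right)} \right)} \left(-21\right) = \left(8 - 6\right) + \frac{13}{\left(-5\right) 1} \left(-21\right) = \left(8 - 6\right) + \frac{13}{-5} \left(-21\right) = 2 + 13 \left(- \frac{1}{5}\right) \left(-21\right) = 2 - - \frac{273}{5} = 2 + \frac{273}{5} = \frac{283}{5}$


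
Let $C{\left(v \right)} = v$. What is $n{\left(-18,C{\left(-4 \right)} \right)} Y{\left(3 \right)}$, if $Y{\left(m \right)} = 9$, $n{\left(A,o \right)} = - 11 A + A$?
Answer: $1620$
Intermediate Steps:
$n{\left(A,o \right)} = - 10 A$
$n{\left(-18,C{\left(-4 \right)} \right)} Y{\left(3 \right)} = \left(-10\right) \left(-18\right) 9 = 180 \cdot 9 = 1620$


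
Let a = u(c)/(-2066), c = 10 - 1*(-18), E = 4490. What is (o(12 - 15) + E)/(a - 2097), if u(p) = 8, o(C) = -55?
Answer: -916271/433241 ≈ -2.1149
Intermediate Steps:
c = 28 (c = 10 + 18 = 28)
a = -4/1033 (a = 8/(-2066) = 8*(-1/2066) = -4/1033 ≈ -0.0038722)
(o(12 - 15) + E)/(a - 2097) = (-55 + 4490)/(-4/1033 - 2097) = 4435/(-2166205/1033) = 4435*(-1033/2166205) = -916271/433241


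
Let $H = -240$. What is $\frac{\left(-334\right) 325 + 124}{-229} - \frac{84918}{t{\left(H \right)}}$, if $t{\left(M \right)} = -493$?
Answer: $\frac{72900240}{112897} \approx 645.72$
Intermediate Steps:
$\frac{\left(-334\right) 325 + 124}{-229} - \frac{84918}{t{\left(H \right)}} = \frac{\left(-334\right) 325 + 124}{-229} - \frac{84918}{-493} = \left(-108550 + 124\right) \left(- \frac{1}{229}\right) - - \frac{84918}{493} = \left(-108426\right) \left(- \frac{1}{229}\right) + \frac{84918}{493} = \frac{108426}{229} + \frac{84918}{493} = \frac{72900240}{112897}$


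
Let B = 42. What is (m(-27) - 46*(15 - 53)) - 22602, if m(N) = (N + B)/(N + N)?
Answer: -375377/18 ≈ -20854.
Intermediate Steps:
m(N) = (42 + N)/(2*N) (m(N) = (N + 42)/(N + N) = (42 + N)/((2*N)) = (42 + N)*(1/(2*N)) = (42 + N)/(2*N))
(m(-27) - 46*(15 - 53)) - 22602 = ((½)*(42 - 27)/(-27) - 46*(15 - 53)) - 22602 = ((½)*(-1/27)*15 - 46*(-38)) - 22602 = (-5/18 + 1748) - 22602 = 31459/18 - 22602 = -375377/18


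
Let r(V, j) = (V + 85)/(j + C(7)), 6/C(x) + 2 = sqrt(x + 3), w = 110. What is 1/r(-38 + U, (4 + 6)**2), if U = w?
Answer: 102/157 + sqrt(10)/157 ≈ 0.66982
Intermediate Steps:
U = 110
C(x) = 6/(-2 + sqrt(3 + x)) (C(x) = 6/(-2 + sqrt(x + 3)) = 6/(-2 + sqrt(3 + x)))
r(V, j) = (85 + V)/(j + 6/(-2 + sqrt(10))) (r(V, j) = (V + 85)/(j + 6/(-2 + sqrt(3 + 7))) = (85 + V)/(j + 6/(-2 + sqrt(10))))
1/r(-38 + U, (4 + 6)**2) = 1/((2 - sqrt(10))*(85 + (-38 + 110))/(-6 + (4 + 6)**2*(2 - sqrt(10)))) = 1/((2 - sqrt(10))*(85 + 72)/(-6 + 10**2*(2 - sqrt(10)))) = 1/((2 - sqrt(10))*157/(-6 + 100*(2 - sqrt(10)))) = 1/((2 - sqrt(10))*157/(-6 + (200 - 100*sqrt(10)))) = 1/((2 - sqrt(10))*157/(194 - 100*sqrt(10))) = 1/(157*(2 - sqrt(10))/(194 - 100*sqrt(10))) = (194 - 100*sqrt(10))/(157*(2 - sqrt(10)))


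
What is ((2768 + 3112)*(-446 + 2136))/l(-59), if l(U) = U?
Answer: -9937200/59 ≈ -1.6843e+5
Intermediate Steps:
((2768 + 3112)*(-446 + 2136))/l(-59) = ((2768 + 3112)*(-446 + 2136))/(-59) = (5880*1690)*(-1/59) = 9937200*(-1/59) = -9937200/59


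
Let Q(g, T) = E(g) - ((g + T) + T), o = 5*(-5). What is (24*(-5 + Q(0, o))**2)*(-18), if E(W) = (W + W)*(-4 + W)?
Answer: -874800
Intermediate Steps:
o = -25
E(W) = 2*W*(-4 + W) (E(W) = (2*W)*(-4 + W) = 2*W*(-4 + W))
Q(g, T) = -g - 2*T + 2*g*(-4 + g) (Q(g, T) = 2*g*(-4 + g) - ((g + T) + T) = 2*g*(-4 + g) - ((T + g) + T) = 2*g*(-4 + g) - (g + 2*T) = 2*g*(-4 + g) + (-g - 2*T) = -g - 2*T + 2*g*(-4 + g))
(24*(-5 + Q(0, o))**2)*(-18) = (24*(-5 + (-1*0 - 2*(-25) + 2*0*(-4 + 0)))**2)*(-18) = (24*(-5 + (0 + 50 + 2*0*(-4)))**2)*(-18) = (24*(-5 + (0 + 50 + 0))**2)*(-18) = (24*(-5 + 50)**2)*(-18) = (24*45**2)*(-18) = (24*2025)*(-18) = 48600*(-18) = -874800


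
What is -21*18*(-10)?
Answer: 3780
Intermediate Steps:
-21*18*(-10) = -378*(-10) = 3780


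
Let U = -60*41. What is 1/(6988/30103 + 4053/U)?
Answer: -24684460/34938993 ≈ -0.70650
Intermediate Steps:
U = -2460
1/(6988/30103 + 4053/U) = 1/(6988/30103 + 4053/(-2460)) = 1/(6988*(1/30103) + 4053*(-1/2460)) = 1/(6988/30103 - 1351/820) = 1/(-34938993/24684460) = -24684460/34938993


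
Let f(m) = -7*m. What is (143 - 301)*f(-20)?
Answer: -22120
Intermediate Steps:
(143 - 301)*f(-20) = (143 - 301)*(-7*(-20)) = -158*140 = -22120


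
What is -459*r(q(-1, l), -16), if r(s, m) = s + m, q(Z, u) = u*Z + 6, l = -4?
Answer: 2754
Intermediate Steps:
q(Z, u) = 6 + Z*u (q(Z, u) = Z*u + 6 = 6 + Z*u)
r(s, m) = m + s
-459*r(q(-1, l), -16) = -459*(-16 + (6 - 1*(-4))) = -459*(-16 + (6 + 4)) = -459*(-16 + 10) = -459*(-6) = 2754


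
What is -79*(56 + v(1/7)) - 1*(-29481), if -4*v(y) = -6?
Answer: 49877/2 ≈ 24939.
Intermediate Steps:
v(y) = 3/2 (v(y) = -¼*(-6) = 3/2)
-79*(56 + v(1/7)) - 1*(-29481) = -79*(56 + 3/2) - 1*(-29481) = -79*115/2 + 29481 = -9085/2 + 29481 = 49877/2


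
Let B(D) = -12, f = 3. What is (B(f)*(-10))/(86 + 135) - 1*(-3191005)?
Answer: 705212225/221 ≈ 3.1910e+6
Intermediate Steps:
(B(f)*(-10))/(86 + 135) - 1*(-3191005) = (-12*(-10))/(86 + 135) - 1*(-3191005) = 120/221 + 3191005 = 705212225/221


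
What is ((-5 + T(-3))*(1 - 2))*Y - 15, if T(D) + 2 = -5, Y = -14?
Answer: -183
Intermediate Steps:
T(D) = -7 (T(D) = -2 - 5 = -7)
((-5 + T(-3))*(1 - 2))*Y - 15 = ((-5 - 7)*(1 - 2))*(-14) - 15 = -12*(-1)*(-14) - 15 = 12*(-14) - 15 = -168 - 15 = -183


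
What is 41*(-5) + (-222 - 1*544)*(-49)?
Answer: 37329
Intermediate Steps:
41*(-5) + (-222 - 1*544)*(-49) = -205 + (-222 - 544)*(-49) = -205 - 766*(-49) = -205 + 37534 = 37329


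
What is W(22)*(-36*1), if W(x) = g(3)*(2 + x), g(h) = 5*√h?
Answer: -4320*√3 ≈ -7482.5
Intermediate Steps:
W(x) = 5*√3*(2 + x) (W(x) = (5*√3)*(2 + x) = 5*√3*(2 + x))
W(22)*(-36*1) = (5*√3*(2 + 22))*(-36*1) = (5*√3*24)*(-36) = (120*√3)*(-36) = -4320*√3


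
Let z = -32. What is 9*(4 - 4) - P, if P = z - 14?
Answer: 46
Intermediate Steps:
P = -46 (P = -32 - 14 = -46)
9*(4 - 4) - P = 9*(4 - 4) - 1*(-46) = 9*0 + 46 = 0 + 46 = 46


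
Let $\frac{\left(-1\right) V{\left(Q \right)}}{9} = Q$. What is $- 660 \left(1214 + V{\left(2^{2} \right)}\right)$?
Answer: $-777480$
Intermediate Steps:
$V{\left(Q \right)} = - 9 Q$
$- 660 \left(1214 + V{\left(2^{2} \right)}\right) = - 660 \left(1214 - 9 \cdot 2^{2}\right) = - 660 \left(1214 - 36\right) = \left(-660\right) 1178 = -777480$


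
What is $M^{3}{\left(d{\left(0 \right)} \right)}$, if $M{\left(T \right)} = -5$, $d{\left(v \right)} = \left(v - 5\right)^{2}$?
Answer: $-125$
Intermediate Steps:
$d{\left(v \right)} = \left(-5 + v\right)^{2}$
$M^{3}{\left(d{\left(0 \right)} \right)} = \left(-5\right)^{3} = -125$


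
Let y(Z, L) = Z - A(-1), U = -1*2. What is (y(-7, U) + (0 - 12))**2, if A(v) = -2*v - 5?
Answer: 256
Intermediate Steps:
A(v) = -5 - 2*v
U = -2
y(Z, L) = 3 + Z (y(Z, L) = Z - (-5 - 2*(-1)) = Z - (-5 + 2) = Z - 1*(-3) = Z + 3 = 3 + Z)
(y(-7, U) + (0 - 12))**2 = ((3 - 7) + (0 - 12))**2 = (-4 - 12)**2 = (-16)**2 = 256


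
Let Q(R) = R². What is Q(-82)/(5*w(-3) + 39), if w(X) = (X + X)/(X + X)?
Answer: 1681/11 ≈ 152.82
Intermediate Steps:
w(X) = 1 (w(X) = (2*X)/((2*X)) = (2*X)*(1/(2*X)) = 1)
Q(-82)/(5*w(-3) + 39) = (-82)²/(5*1 + 39) = 6724/(5 + 39) = 6724/44 = 6724*(1/44) = 1681/11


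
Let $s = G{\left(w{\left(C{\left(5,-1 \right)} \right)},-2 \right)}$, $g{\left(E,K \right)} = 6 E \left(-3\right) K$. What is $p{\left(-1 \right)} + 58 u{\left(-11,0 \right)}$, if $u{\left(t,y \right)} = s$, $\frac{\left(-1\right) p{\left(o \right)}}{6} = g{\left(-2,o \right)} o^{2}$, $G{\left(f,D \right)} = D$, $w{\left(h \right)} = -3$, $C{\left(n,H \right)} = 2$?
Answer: $100$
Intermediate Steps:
$g{\left(E,K \right)} = - 18 E K$
$p{\left(o \right)} = - 216 o^{3}$ ($p{\left(o \right)} = - 6 \left(-18\right) \left(-2\right) o o^{2} = - 6 \cdot 36 o o^{2} = - 6 \cdot 36 o^{3} = - 216 o^{3}$)
$s = -2$
$u{\left(t,y \right)} = -2$
$p{\left(-1 \right)} + 58 u{\left(-11,0 \right)} = - 216 \left(-1\right)^{3} + 58 \left(-2\right) = \left(-216\right) \left(-1\right) - 116 = 216 - 116 = 100$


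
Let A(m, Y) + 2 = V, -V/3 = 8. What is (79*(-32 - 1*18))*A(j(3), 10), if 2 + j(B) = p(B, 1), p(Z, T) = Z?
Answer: 102700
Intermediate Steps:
j(B) = -2 + B
V = -24 (V = -3*8 = -24)
A(m, Y) = -26 (A(m, Y) = -2 - 24 = -26)
(79*(-32 - 1*18))*A(j(3), 10) = (79*(-32 - 1*18))*(-26) = (79*(-32 - 18))*(-26) = (79*(-50))*(-26) = -3950*(-26) = 102700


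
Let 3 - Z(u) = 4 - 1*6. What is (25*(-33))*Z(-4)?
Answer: -4125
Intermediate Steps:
Z(u) = 5 (Z(u) = 3 - (4 - 1*6) = 3 - (4 - 6) = 3 - 1*(-2) = 3 + 2 = 5)
(25*(-33))*Z(-4) = (25*(-33))*5 = -825*5 = -4125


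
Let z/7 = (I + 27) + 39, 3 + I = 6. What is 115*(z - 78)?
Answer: 46575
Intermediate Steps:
I = 3 (I = -3 + 6 = 3)
z = 483 (z = 7*((3 + 27) + 39) = 7*(30 + 39) = 7*69 = 483)
115*(z - 78) = 115*(483 - 78) = 115*405 = 46575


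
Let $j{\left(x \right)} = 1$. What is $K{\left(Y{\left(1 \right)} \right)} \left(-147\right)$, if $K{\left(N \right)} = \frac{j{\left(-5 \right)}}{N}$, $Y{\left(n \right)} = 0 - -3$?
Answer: $-49$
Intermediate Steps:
$Y{\left(n \right)} = 3$ ($Y{\left(n \right)} = 0 + 3 = 3$)
$K{\left(N \right)} = \frac{1}{N}$ ($K{\left(N \right)} = 1 \frac{1}{N} = \frac{1}{N}$)
$K{\left(Y{\left(1 \right)} \right)} \left(-147\right) = \frac{1}{3} \left(-147\right) = -49$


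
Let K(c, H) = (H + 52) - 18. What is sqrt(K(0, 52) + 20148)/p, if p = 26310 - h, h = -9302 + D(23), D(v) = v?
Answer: sqrt(20234)/35589 ≈ 0.0039969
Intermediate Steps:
K(c, H) = 34 + H (K(c, H) = (52 + H) - 18 = 34 + H)
h = -9279 (h = -9302 + 23 = -9279)
p = 35589 (p = 26310 - 1*(-9279) = 26310 + 9279 = 35589)
sqrt(K(0, 52) + 20148)/p = sqrt((34 + 52) + 20148)/35589 = sqrt(86 + 20148)*(1/35589) = sqrt(20234)*(1/35589) = sqrt(20234)/35589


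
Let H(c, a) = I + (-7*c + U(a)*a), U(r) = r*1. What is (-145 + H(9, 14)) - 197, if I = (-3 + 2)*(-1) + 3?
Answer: -205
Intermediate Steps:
U(r) = r
I = 4 (I = -1*(-1) + 3 = 1 + 3 = 4)
H(c, a) = 4 + a² - 7*c (H(c, a) = 4 + (-7*c + a*a) = 4 + (-7*c + a²) = 4 + (a² - 7*c) = 4 + a² - 7*c)
(-145 + H(9, 14)) - 197 = (-145 + (4 + 14² - 7*9)) - 197 = (-145 + (4 + 196 - 63)) - 197 = (-145 + 137) - 197 = -8 - 197 = -205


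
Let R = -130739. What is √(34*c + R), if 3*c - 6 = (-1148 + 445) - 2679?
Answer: I*√1521003/3 ≈ 411.1*I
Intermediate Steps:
c = -3376/3 (c = 2 + ((-1148 + 445) - 2679)/3 = 2 + (-703 - 2679)/3 = 2 + (⅓)*(-3382) = 2 - 3382/3 = -3376/3 ≈ -1125.3)
√(34*c + R) = √(34*(-3376/3) - 130739) = √(-114784/3 - 130739) = √(-507001/3) = I*√1521003/3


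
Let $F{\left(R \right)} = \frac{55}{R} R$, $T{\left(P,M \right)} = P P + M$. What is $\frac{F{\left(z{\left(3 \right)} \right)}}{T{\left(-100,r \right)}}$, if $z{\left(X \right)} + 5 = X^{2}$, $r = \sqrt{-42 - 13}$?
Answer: $\frac{110000}{20000011} - \frac{11 i \sqrt{55}}{20000011} \approx 0.0055 - 4.0789 \cdot 10^{-6} i$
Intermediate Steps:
$r = i \sqrt{55}$ ($r = \sqrt{-55} = i \sqrt{55} \approx 7.4162 i$)
$z{\left(X \right)} = -5 + X^{2}$
$T{\left(P,M \right)} = M + P^{2}$ ($T{\left(P,M \right)} = P^{2} + M = M + P^{2}$)
$F{\left(R \right)} = 55$
$\frac{F{\left(z{\left(3 \right)} \right)}}{T{\left(-100,r \right)}} = \frac{55}{i \sqrt{55} + \left(-100\right)^{2}} = \frac{55}{i \sqrt{55} + 10000} = \frac{55}{10000 + i \sqrt{55}}$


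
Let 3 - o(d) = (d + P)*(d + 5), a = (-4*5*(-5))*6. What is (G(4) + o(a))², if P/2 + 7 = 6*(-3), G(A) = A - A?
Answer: 110720566009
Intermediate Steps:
G(A) = 0
P = -50 (P = -14 + 2*(6*(-3)) = -14 + 2*(-18) = -14 - 36 = -50)
a = 600 (a = -20*(-5)*6 = 100*6 = 600)
o(d) = 3 - (-50 + d)*(5 + d) (o(d) = 3 - (d - 50)*(d + 5) = 3 - (-50 + d)*(5 + d))
(G(4) + o(a))² = (0 + (253 - 1*600² + 45*600))² = (0 + (253 - 1*360000 + 27000))² = (0 + (253 - 360000 + 27000))² = (0 - 332747)² = (-332747)² = 110720566009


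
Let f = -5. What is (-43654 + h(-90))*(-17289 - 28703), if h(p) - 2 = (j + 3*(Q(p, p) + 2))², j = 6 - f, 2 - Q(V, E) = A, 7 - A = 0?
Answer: 2007458816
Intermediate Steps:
A = 7 (A = 7 - 1*0 = 7 + 0 = 7)
Q(V, E) = -5 (Q(V, E) = 2 - 1*7 = 2 - 7 = -5)
j = 11 (j = 6 - 1*(-5) = 6 + 5 = 11)
h(p) = 6 (h(p) = 2 + (11 + 3*(-5 + 2))² = 2 + (11 + 3*(-3))² = 2 + (11 - 9)² = 2 + 2² = 2 + 4 = 6)
(-43654 + h(-90))*(-17289 - 28703) = (-43654 + 6)*(-17289 - 28703) = -43648*(-45992) = 2007458816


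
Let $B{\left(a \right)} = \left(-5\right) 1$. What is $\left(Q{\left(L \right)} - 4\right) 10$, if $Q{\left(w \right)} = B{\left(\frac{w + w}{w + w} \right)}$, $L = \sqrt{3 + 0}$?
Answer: $-90$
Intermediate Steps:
$L = \sqrt{3} \approx 1.732$
$B{\left(a \right)} = -5$
$Q{\left(w \right)} = -5$
$\left(Q{\left(L \right)} - 4\right) 10 = \left(-5 - 4\right) 10 = \left(-9\right) 10 = -90$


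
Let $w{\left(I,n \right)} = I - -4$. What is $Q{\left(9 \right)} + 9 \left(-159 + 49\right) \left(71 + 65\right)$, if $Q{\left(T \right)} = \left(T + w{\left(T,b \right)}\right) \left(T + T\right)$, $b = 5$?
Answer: $-134244$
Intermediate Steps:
$w{\left(I,n \right)} = 4 + I$ ($w{\left(I,n \right)} = I + 4 = 4 + I$)
$Q{\left(T \right)} = 2 T \left(4 + 2 T\right)$ ($Q{\left(T \right)} = \left(T + \left(4 + T\right)\right) \left(T + T\right) = \left(4 + 2 T\right) 2 T = 2 T \left(4 + 2 T\right)$)
$Q{\left(9 \right)} + 9 \left(-159 + 49\right) \left(71 + 65\right) = 4 \cdot 9 \left(2 + 9\right) + 9 \left(-159 + 49\right) \left(71 + 65\right) = 4 \cdot 9 \cdot 11 + 9 \left(\left(-110\right) 136\right) = 396 + 9 \left(-14960\right) = 396 - 134640 = -134244$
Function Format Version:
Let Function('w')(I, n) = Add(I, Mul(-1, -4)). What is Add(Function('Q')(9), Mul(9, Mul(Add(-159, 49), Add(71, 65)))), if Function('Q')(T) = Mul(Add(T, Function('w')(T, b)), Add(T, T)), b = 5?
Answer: -134244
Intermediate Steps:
Function('w')(I, n) = Add(4, I) (Function('w')(I, n) = Add(I, 4) = Add(4, I))
Function('Q')(T) = Mul(2, T, Add(4, Mul(2, T))) (Function('Q')(T) = Mul(Add(T, Add(4, T)), Add(T, T)) = Mul(Add(4, Mul(2, T)), Mul(2, T)) = Mul(2, T, Add(4, Mul(2, T))))
Add(Function('Q')(9), Mul(9, Mul(Add(-159, 49), Add(71, 65)))) = Add(Mul(4, 9, Add(2, 9)), Mul(9, Mul(Add(-159, 49), Add(71, 65)))) = Add(Mul(4, 9, 11), Mul(9, Mul(-110, 136))) = Add(396, Mul(9, -14960)) = Add(396, -134640) = -134244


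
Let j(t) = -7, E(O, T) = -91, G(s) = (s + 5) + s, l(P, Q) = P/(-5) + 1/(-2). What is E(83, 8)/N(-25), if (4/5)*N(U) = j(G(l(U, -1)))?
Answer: 52/5 ≈ 10.400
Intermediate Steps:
l(P, Q) = -½ - P/5 (l(P, Q) = P*(-⅕) + 1*(-½) = -P/5 - ½ = -½ - P/5)
G(s) = 5 + 2*s (G(s) = (5 + s) + s = 5 + 2*s)
N(U) = -35/4 (N(U) = (5/4)*(-7) = -35/4)
E(83, 8)/N(-25) = -91/(-35/4) = -91*(-4/35) = 52/5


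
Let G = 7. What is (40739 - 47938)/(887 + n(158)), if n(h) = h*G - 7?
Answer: -7199/1986 ≈ -3.6249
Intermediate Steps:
n(h) = -7 + 7*h (n(h) = h*7 - 7 = 7*h - 7 = -7 + 7*h)
(40739 - 47938)/(887 + n(158)) = (40739 - 47938)/(887 + (-7 + 7*158)) = -7199/(887 + (-7 + 1106)) = -7199/(887 + 1099) = -7199/1986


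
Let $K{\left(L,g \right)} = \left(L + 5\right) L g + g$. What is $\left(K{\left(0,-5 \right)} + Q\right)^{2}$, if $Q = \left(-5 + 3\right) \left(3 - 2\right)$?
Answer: $49$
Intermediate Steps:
$K{\left(L,g \right)} = g + L g \left(5 + L\right)$ ($K{\left(L,g \right)} = \left(5 + L\right) L g + g = L \left(5 + L\right) g + g = L g \left(5 + L\right) + g = g + L g \left(5 + L\right)$)
$Q = -2$ ($Q = \left(-2\right) 1 = -2$)
$\left(K{\left(0,-5 \right)} + Q\right)^{2} = \left(- 5 \left(1 + 0^{2} + 5 \cdot 0\right) - 2\right)^{2} = \left(- 5 \left(1 + 0 + 0\right) - 2\right)^{2} = \left(\left(-5\right) 1 - 2\right)^{2} = \left(-5 - 2\right)^{2} = \left(-7\right)^{2} = 49$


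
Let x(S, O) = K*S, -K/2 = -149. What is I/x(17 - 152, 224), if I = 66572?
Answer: -33286/20115 ≈ -1.6548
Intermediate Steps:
K = 298 (K = -2*(-149) = 298)
x(S, O) = 298*S
I/x(17 - 152, 224) = 66572/((298*(17 - 152))) = 66572/((298*(-135))) = 66572/(-40230) = 66572*(-1/40230) = -33286/20115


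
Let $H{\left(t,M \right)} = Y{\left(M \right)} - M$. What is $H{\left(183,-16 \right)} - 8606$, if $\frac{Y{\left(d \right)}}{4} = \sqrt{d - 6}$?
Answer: $-8590 + 4 i \sqrt{22} \approx -8590.0 + 18.762 i$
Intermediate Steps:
$Y{\left(d \right)} = 4 \sqrt{-6 + d}$ ($Y{\left(d \right)} = 4 \sqrt{d - 6} = 4 \sqrt{-6 + d}$)
$H{\left(t,M \right)} = - M + 4 \sqrt{-6 + M}$ ($H{\left(t,M \right)} = 4 \sqrt{-6 + M} - M = - M + 4 \sqrt{-6 + M}$)
$H{\left(183,-16 \right)} - 8606 = \left(\left(-1\right) \left(-16\right) + 4 \sqrt{-6 - 16}\right) - 8606 = \left(16 + 4 \sqrt{-22}\right) - 8606 = \left(16 + 4 i \sqrt{22}\right) - 8606 = -8590 + 4 i \sqrt{22}$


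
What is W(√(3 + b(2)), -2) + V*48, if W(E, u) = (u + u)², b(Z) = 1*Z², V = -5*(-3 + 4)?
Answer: -224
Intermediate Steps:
V = -5 (V = -5*1 = -5)
b(Z) = Z²
W(E, u) = 4*u² (W(E, u) = (2*u)² = 4*u²)
W(√(3 + b(2)), -2) + V*48 = 4*(-2)² - 5*48 = 4*4 - 240 = 16 - 240 = -224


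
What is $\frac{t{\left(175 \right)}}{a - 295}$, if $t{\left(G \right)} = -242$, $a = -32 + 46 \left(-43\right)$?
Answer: $\frac{242}{2305} \approx 0.10499$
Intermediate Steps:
$a = -2010$ ($a = -32 - 1978 = -2010$)
$\frac{t{\left(175 \right)}}{a - 295} = - \frac{242}{-2010 - 295} = - \frac{242}{-2305} = \left(-242\right) \left(- \frac{1}{2305}\right) = \frac{242}{2305}$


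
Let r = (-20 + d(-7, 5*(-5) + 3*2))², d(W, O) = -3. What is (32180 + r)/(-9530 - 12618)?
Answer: -32709/22148 ≈ -1.4768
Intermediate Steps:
r = 529 (r = (-20 - 3)² = (-23)² = 529)
(32180 + r)/(-9530 - 12618) = (32180 + 529)/(-9530 - 12618) = 32709/(-22148) = 32709*(-1/22148) = -32709/22148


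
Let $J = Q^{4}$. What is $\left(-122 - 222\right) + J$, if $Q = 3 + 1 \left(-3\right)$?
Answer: $-344$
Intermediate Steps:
$Q = 0$ ($Q = 3 - 3 = 0$)
$J = 0$ ($J = 0^{4} = 0$)
$\left(-122 - 222\right) + J = \left(-122 - 222\right) + 0 = -344 + 0 = -344$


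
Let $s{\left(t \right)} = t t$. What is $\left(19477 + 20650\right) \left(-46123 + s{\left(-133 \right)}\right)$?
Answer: $-1140971118$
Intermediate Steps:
$s{\left(t \right)} = t^{2}$
$\left(19477 + 20650\right) \left(-46123 + s{\left(-133 \right)}\right) = \left(19477 + 20650\right) \left(-46123 + \left(-133\right)^{2}\right) = 40127 \left(-46123 + 17689\right) = 40127 \left(-28434\right) = -1140971118$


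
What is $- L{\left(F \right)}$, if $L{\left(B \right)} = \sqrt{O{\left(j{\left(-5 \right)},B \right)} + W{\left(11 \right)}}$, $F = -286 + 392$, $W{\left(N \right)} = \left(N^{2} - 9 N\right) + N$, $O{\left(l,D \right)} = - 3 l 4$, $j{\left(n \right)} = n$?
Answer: $- \sqrt{93} \approx -9.6436$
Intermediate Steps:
$O{\left(l,D \right)} = - 12 l$
$W{\left(N \right)} = N^{2} - 8 N$
$F = 106$
$L{\left(B \right)} = \sqrt{93}$ ($L{\left(B \right)} = \sqrt{\left(-12\right) \left(-5\right) + 11 \left(-8 + 11\right)} = \sqrt{60 + 11 \cdot 3} = \sqrt{60 + 33} = \sqrt{93}$)
$- L{\left(F \right)} = - \sqrt{93}$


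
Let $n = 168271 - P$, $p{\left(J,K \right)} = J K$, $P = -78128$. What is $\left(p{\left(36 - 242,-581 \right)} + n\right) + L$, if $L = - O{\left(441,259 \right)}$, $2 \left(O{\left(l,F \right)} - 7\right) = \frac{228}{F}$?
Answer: $\frac{94814088}{259} \approx 3.6608 \cdot 10^{5}$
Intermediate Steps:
$O{\left(l,F \right)} = 7 + \frac{114}{F}$ ($O{\left(l,F \right)} = 7 + \frac{228 \frac{1}{F}}{2} = 7 + \frac{114}{F}$)
$n = 246399$ ($n = 168271 - -78128 = 168271 + 78128 = 246399$)
$L = - \frac{1927}{259}$ ($L = - (7 + \frac{114}{259}) = \left(-1\right) \frac{1927}{259} = - \frac{1927}{259} \approx -7.4402$)
$\left(p{\left(36 - 242,-581 \right)} + n\right) + L = \left(\left(36 - 242\right) \left(-581\right) + 246399\right) - \frac{1927}{259} = \left(\left(-206\right) \left(-581\right) + 246399\right) - \frac{1927}{259} = \left(119686 + 246399\right) - \frac{1927}{259} = 366085 - \frac{1927}{259} = \frac{94814088}{259}$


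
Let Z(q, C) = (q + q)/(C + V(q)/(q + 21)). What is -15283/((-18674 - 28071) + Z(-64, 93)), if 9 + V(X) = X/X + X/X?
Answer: 30611849/93632987 ≈ 0.32693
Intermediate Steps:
V(X) = -7 (V(X) = -9 + (X/X + X/X) = -9 + (1 + 1) = -9 + 2 = -7)
Z(q, C) = 2*q/(C - 7/(21 + q)) (Z(q, C) = (q + q)/(C - 7/(q + 21)) = (2*q)/(C - 7/(21 + q)) = 2*q/(C - 7/(21 + q)))
-15283/((-18674 - 28071) + Z(-64, 93)) = -15283/((-18674 - 28071) + 2*(-64)*(21 - 64)/(-7 + 21*93 + 93*(-64))) = -15283/(-46745 + 2*(-64)*(-43)/(-7 + 1953 - 5952)) = -15283/(-46745 + 2*(-64)*(-43)/(-4006)) = -15283/(-46745 + 2*(-64)*(-1/4006)*(-43)) = -15283/(-46745 - 2752/2003) = -15283/(-93632987/2003) = -15283*(-2003/93632987) = 30611849/93632987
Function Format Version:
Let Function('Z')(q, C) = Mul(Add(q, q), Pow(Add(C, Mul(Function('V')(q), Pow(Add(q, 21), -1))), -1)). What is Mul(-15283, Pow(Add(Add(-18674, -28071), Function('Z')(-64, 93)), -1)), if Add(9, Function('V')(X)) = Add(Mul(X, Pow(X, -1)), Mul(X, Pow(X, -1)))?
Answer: Rational(30611849, 93632987) ≈ 0.32693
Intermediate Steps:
Function('V')(X) = -7 (Function('V')(X) = Add(-9, Add(Mul(X, Pow(X, -1)), Mul(X, Pow(X, -1)))) = Add(-9, Add(1, 1)) = Add(-9, 2) = -7)
Function('Z')(q, C) = Mul(2, q, Pow(Add(C, Mul(-7, Pow(Add(21, q), -1))), -1)) (Function('Z')(q, C) = Mul(Add(q, q), Pow(Add(C, Mul(-7, Pow(Add(q, 21), -1))), -1)) = Mul(Mul(2, q), Pow(Add(C, Mul(-7, Pow(Add(21, q), -1))), -1)) = Mul(2, q, Pow(Add(C, Mul(-7, Pow(Add(21, q), -1))), -1)))
Mul(-15283, Pow(Add(Add(-18674, -28071), Function('Z')(-64, 93)), -1)) = Mul(-15283, Pow(Add(Add(-18674, -28071), Mul(2, -64, Pow(Add(-7, Mul(21, 93), Mul(93, -64)), -1), Add(21, -64))), -1)) = Mul(-15283, Pow(Add(-46745, Mul(2, -64, Pow(Add(-7, 1953, -5952), -1), -43)), -1)) = Mul(-15283, Pow(Add(-46745, Mul(2, -64, Pow(-4006, -1), -43)), -1)) = Mul(-15283, Pow(Add(-46745, Mul(2, -64, Rational(-1, 4006), -43)), -1)) = Mul(-15283, Pow(Add(-46745, Rational(-2752, 2003)), -1)) = Mul(-15283, Pow(Rational(-93632987, 2003), -1)) = Mul(-15283, Rational(-2003, 93632987)) = Rational(30611849, 93632987)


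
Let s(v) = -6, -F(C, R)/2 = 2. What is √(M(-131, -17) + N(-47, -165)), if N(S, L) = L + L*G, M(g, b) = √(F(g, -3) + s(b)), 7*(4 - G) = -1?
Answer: √(-41580 + 49*I*√10)/7 ≈ 0.054278 + 29.13*I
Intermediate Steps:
G = 29/7 (G = 4 - ⅐*(-1) = 4 + ⅐ = 29/7 ≈ 4.1429)
F(C, R) = -4 (F(C, R) = -2*2 = -4)
M(g, b) = I*√10 (M(g, b) = √(-4 - 6) = √(-10) = I*√10)
N(S, L) = 36*L/7 (N(S, L) = L + L*(29/7) = L + 29*L/7 = 36*L/7)
√(M(-131, -17) + N(-47, -165)) = √(I*√10 + (36/7)*(-165)) = √(I*√10 - 5940/7) = √(-5940/7 + I*√10)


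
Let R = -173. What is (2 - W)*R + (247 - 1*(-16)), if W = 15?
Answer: 2512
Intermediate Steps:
(2 - W)*R + (247 - 1*(-16)) = (2 - 1*15)*(-173) + (247 - 1*(-16)) = (2 - 15)*(-173) + (247 + 16) = -13*(-173) + 263 = 2249 + 263 = 2512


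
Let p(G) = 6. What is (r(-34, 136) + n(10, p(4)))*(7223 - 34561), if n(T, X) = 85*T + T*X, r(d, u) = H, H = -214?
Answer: -19027248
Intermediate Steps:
r(d, u) = -214
(r(-34, 136) + n(10, p(4)))*(7223 - 34561) = (-214 + 10*(85 + 6))*(7223 - 34561) = (-214 + 10*91)*(-27338) = (-214 + 910)*(-27338) = 696*(-27338) = -19027248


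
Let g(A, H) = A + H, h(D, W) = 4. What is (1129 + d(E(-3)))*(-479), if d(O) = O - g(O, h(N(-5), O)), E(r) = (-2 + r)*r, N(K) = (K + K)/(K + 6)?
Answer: -538875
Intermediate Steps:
N(K) = 2*K/(6 + K) (N(K) = (2*K)/(6 + K) = 2*K/(6 + K))
E(r) = r*(-2 + r)
d(O) = -4 (d(O) = O - (O + 4) = O - (4 + O) = O + (-4 - O) = -4)
(1129 + d(E(-3)))*(-479) = (1129 - 4)*(-479) = 1125*(-479) = -538875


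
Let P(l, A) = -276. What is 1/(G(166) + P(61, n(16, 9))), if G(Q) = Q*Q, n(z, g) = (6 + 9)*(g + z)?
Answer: 1/27280 ≈ 3.6657e-5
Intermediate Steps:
n(z, g) = 15*g + 15*z (n(z, g) = 15*(g + z) = 15*g + 15*z)
G(Q) = Q²
1/(G(166) + P(61, n(16, 9))) = 1/(166² - 276) = 1/(27556 - 276) = 1/27280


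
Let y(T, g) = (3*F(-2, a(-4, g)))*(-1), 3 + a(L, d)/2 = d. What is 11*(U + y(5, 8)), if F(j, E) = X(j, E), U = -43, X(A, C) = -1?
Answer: -440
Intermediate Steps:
a(L, d) = -6 + 2*d
F(j, E) = -1
y(T, g) = 3 (y(T, g) = (3*(-1))*(-1) = -3*(-1) = 3)
11*(U + y(5, 8)) = 11*(-43 + 3) = 11*(-40) = -440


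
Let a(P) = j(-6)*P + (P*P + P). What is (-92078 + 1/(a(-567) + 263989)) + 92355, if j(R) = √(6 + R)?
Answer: 162020348/584911 ≈ 277.00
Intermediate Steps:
a(P) = P + P² (a(P) = √(6 - 6)*P + (P*P + P) = √0*P + (P² + P) = 0*P + (P + P²) = 0 + (P + P²) = P + P²)
(-92078 + 1/(a(-567) + 263989)) + 92355 = (-92078 + 1/(-567*(1 - 567) + 263989)) + 92355 = (-92078 + 1/(-567*(-566) + 263989)) + 92355 = (-92078 + 1/(320922 + 263989)) + 92355 = (-92078 + 1/584911) + 92355 = -53857435057/584911 + 92355 = 162020348/584911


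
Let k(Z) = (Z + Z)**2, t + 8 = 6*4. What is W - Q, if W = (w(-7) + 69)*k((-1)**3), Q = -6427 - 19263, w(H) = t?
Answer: 26030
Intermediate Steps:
t = 16 (t = -8 + 6*4 = -8 + 24 = 16)
w(H) = 16
k(Z) = 4*Z**2 (k(Z) = (2*Z)**2 = 4*Z**2)
Q = -25690
W = 340 (W = (16 + 69)*(4*((-1)**3)**2) = 85*(4*(-1)**2) = 85*(4*1) = 85*4 = 340)
W - Q = 340 - 1*(-25690) = 340 + 25690 = 26030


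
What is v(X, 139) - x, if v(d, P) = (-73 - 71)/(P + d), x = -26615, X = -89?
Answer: 665303/25 ≈ 26612.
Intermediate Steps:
v(d, P) = -144/(P + d)
v(X, 139) - x = -144/(139 - 89) - 1*(-26615) = -144/50 + 26615 = -144*1/50 + 26615 = -72/25 + 26615 = 665303/25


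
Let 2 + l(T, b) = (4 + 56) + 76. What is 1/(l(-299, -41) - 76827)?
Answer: -1/76693 ≈ -1.3039e-5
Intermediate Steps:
l(T, b) = 134 (l(T, b) = -2 + ((4 + 56) + 76) = -2 + (60 + 76) = -2 + 136 = 134)
1/(l(-299, -41) - 76827) = 1/(134 - 76827) = 1/(-76693) = -1/76693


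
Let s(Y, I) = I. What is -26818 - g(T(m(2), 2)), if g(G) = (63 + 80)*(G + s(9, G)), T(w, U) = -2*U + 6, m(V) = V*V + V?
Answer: -27390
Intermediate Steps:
m(V) = V + V² (m(V) = V² + V = V + V²)
T(w, U) = 6 - 2*U
g(G) = 286*G (g(G) = (63 + 80)*(G + G) = 143*(2*G) = 286*G)
-26818 - g(T(m(2), 2)) = -26818 - 286*(6 - 2*2) = -26818 - 286*(6 - 4) = -26818 - 286*2 = -26818 - 1*572 = -26818 - 572 = -27390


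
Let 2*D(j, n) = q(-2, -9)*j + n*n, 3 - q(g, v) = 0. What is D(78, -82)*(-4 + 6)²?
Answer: 13916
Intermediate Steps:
q(g, v) = 3 (q(g, v) = 3 - 1*0 = 3 + 0 = 3)
D(j, n) = n²/2 + 3*j/2 (D(j, n) = (3*j + n*n)/2 = (3*j + n²)/2 = (n² + 3*j)/2 = n²/2 + 3*j/2)
D(78, -82)*(-4 + 6)² = ((½)*(-82)² + (3/2)*78)*(-4 + 6)² = ((½)*6724 + 117)*2² = (3362 + 117)*4 = 3479*4 = 13916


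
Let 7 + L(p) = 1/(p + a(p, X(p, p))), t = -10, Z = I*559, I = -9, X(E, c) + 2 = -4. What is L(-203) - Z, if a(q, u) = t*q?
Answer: 9178849/1827 ≈ 5024.0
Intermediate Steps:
X(E, c) = -6 (X(E, c) = -2 - 4 = -6)
Z = -5031 (Z = -9*559 = -5031)
a(q, u) = -10*q
L(p) = -7 - 1/(9*p) (L(p) = -7 + 1/(p - 10*p) = -7 + 1/(-9*p) = -7 - 1/(9*p))
L(-203) - Z = (-7 - ⅑/(-203)) - 1*(-5031) = (-7 - ⅑*(-1/203)) + 5031 = (-7 + 1/1827) + 5031 = -12788/1827 + 5031 = 9178849/1827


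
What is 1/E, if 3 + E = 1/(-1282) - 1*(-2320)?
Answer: 1282/2970393 ≈ 0.00043159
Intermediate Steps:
E = 2970393/1282 (E = -3 + (1/(-1282) - 1*(-2320)) = -3 + (-1/1282 + 2320) = -3 + 2974239/1282 = 2970393/1282 ≈ 2317.0)
1/E = 1/(2970393/1282) = 1282/2970393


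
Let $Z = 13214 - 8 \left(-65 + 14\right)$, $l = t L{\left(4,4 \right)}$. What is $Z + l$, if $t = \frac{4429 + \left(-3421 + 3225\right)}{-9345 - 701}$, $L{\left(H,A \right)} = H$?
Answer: $\frac{68414840}{5023} \approx 13620.0$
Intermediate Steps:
$t = - \frac{4233}{10046}$ ($t = \frac{4429 - 196}{-10046} = 4233 \left(- \frac{1}{10046}\right) = - \frac{4233}{10046} \approx -0.42136$)
$l = - \frac{8466}{5023}$ ($l = \left(- \frac{4233}{10046}\right) 4 = - \frac{8466}{5023} \approx -1.6854$)
$Z = 13622$ ($Z = 13214 - 8 \left(-51\right) = 13214 - -408 = 13214 + 408 = 13622$)
$Z + l = 13622 - \frac{8466}{5023} = \frac{68414840}{5023}$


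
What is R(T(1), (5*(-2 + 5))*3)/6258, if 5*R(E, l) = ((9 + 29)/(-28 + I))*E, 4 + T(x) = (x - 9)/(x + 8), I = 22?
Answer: 418/422415 ≈ 0.00098955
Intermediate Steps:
T(x) = -4 + (-9 + x)/(8 + x) (T(x) = -4 + (x - 9)/(x + 8) = -4 + (-9 + x)/(8 + x))
R(E, l) = -19*E/15 (R(E, l) = (((9 + 29)/(-28 + 22))*E)/5 = ((38/(-6))*E)/5 = ((38*(-⅙))*E)/5 = (-19*E/3)/5 = -19*E/15)
R(T(1), (5*(-2 + 5))*3)/6258 = -19*(-41 - 3*1)/(15*(8 + 1))/6258 = -19*(-41 - 3)/(15*9)*(1/6258) = -19*(-44)/135*(1/6258) = -19/15*(-44/9)*(1/6258) = (836/135)*(1/6258) = 418/422415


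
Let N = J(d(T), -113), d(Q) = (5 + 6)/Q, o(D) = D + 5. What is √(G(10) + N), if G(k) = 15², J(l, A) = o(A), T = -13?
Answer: 3*√13 ≈ 10.817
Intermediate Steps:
o(D) = 5 + D
d(Q) = 11/Q
J(l, A) = 5 + A
G(k) = 225
N = -108 (N = 5 - 113 = -108)
√(G(10) + N) = √(225 - 108) = √117 = 3*√13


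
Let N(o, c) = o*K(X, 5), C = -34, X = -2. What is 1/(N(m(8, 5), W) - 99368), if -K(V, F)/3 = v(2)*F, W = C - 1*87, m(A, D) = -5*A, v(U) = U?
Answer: -1/98168 ≈ -1.0187e-5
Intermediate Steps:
W = -121 (W = -34 - 1*87 = -34 - 87 = -121)
K(V, F) = -6*F
N(o, c) = -30*o (N(o, c) = o*(-6*5) = o*(-30) = -30*o)
1/(N(m(8, 5), W) - 99368) = 1/(-(-150)*8 - 99368) = 1/(-30*(-40) - 99368) = 1/(1200 - 99368) = 1/(-98168) = -1/98168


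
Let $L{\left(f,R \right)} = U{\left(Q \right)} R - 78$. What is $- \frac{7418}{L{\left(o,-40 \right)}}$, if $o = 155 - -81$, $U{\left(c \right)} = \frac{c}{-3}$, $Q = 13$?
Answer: $- \frac{11127}{143} \approx -77.811$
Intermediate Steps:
$U{\left(c \right)} = - \frac{c}{3}$ ($U{\left(c \right)} = c \left(- \frac{1}{3}\right) = - \frac{c}{3}$)
$o = 236$ ($o = 155 + 81 = 236$)
$L{\left(f,R \right)} = -78 - \frac{13 R}{3}$ ($L{\left(f,R \right)} = \left(- \frac{1}{3}\right) 13 R - 78 = - \frac{13 R}{3} - 78 = -78 - \frac{13 R}{3}$)
$- \frac{7418}{L{\left(o,-40 \right)}} = - \frac{7418}{-78 - - \frac{520}{3}} = - \frac{7418}{-78 + \frac{520}{3}} = - \frac{7418}{\frac{286}{3}} = \left(-7418\right) \frac{3}{286} = - \frac{11127}{143}$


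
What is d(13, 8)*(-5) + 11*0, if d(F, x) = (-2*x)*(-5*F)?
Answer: -5200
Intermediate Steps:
d(F, x) = 10*F*x
d(13, 8)*(-5) + 11*0 = (10*13*8)*(-5) + 11*0 = 1040*(-5) + 0 = -5200 + 0 = -5200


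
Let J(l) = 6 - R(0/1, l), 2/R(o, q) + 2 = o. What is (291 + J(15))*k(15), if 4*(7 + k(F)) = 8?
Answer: -1490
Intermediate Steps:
k(F) = -5 (k(F) = -7 + (¼)*8 = -7 + 2 = -5)
R(o, q) = 2/(-2 + o)
J(l) = 7 (J(l) = 6 - 2/(-2 + 0/1) = 6 - 2/(-2 + 0*1) = 6 - 2/(-2 + 0) = 6 - 2/(-2) = 6 - 2*(-1)/2 = 6 - 1*(-1) = 6 + 1 = 7)
(291 + J(15))*k(15) = (291 + 7)*(-5) = 298*(-5) = -1490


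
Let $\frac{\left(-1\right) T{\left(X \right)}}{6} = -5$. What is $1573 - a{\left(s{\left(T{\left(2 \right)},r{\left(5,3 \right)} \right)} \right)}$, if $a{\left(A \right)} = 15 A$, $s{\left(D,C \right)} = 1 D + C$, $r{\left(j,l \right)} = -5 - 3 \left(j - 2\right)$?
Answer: $1333$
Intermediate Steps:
$r{\left(j,l \right)} = 1 - 3 j$ ($r{\left(j,l \right)} = -5 - 3 \left(-2 + j\right) = -5 - \left(-6 + 3 j\right) = 1 - 3 j$)
$T{\left(X \right)} = 30$ ($T{\left(X \right)} = \left(-6\right) \left(-5\right) = 30$)
$s{\left(D,C \right)} = C + D$ ($s{\left(D,C \right)} = D + C = C + D$)
$1573 - a{\left(s{\left(T{\left(2 \right)},r{\left(5,3 \right)} \right)} \right)} = 1573 - 15 \left(\left(1 - 15\right) + 30\right) = 1573 - 15 \left(-14 + 30\right) = 1573 - 15 \cdot 16 = 1573 - 240 = 1333$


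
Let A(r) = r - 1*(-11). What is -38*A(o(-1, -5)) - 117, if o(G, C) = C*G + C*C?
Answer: -1675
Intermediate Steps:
o(G, C) = C² + C*G (o(G, C) = C*G + C² = C² + C*G)
A(r) = 11 + r (A(r) = r + 11 = 11 + r)
-38*A(o(-1, -5)) - 117 = -38*(11 - 5*(-5 - 1)) - 117 = -38*(11 - 5*(-6)) - 117 = -38*(11 + 30) - 117 = -38*41 - 117 = -1558 - 117 = -1675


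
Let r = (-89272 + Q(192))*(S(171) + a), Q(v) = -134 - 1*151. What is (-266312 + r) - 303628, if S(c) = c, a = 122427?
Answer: -10980079026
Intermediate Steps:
Q(v) = -285 (Q(v) = -134 - 151 = -285)
r = -10979509086 (r = (-89272 - 285)*(171 + 122427) = -89557*122598 = -10979509086)
(-266312 + r) - 303628 = (-266312 - 10979509086) - 303628 = -10979775398 - 303628 = -10980079026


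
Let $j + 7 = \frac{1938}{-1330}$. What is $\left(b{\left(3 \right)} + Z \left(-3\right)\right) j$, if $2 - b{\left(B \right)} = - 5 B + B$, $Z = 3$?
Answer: $- \frac{296}{7} \approx -42.286$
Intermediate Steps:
$b{\left(B \right)} = 2 + 4 B$ ($b{\left(B \right)} = 2 - \left(- 5 B + B\right) = 2 - - 4 B = 2 + 4 B$)
$j = - \frac{296}{35}$ ($j = -7 + \frac{1938}{-1330} = -7 + 1938 \left(- \frac{1}{1330}\right) = -7 - \frac{51}{35} = - \frac{296}{35} \approx -8.4571$)
$\left(b{\left(3 \right)} + Z \left(-3\right)\right) j = \left(\left(2 + 4 \cdot 3\right) + 3 \left(-3\right)\right) \left(- \frac{296}{35}\right) = \left(\left(2 + 12\right) - 9\right) \left(- \frac{296}{35}\right) = \left(14 - 9\right) \left(- \frac{296}{35}\right) = 5 \left(- \frac{296}{35}\right) = - \frac{296}{7}$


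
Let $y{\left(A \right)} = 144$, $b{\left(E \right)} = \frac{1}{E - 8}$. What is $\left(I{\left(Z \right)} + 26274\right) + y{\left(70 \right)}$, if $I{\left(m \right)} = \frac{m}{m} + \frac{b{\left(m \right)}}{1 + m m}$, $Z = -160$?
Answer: $\frac{113627273591}{4300968} \approx 26419.0$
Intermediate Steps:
$b{\left(E \right)} = \frac{1}{-8 + E}$
$I{\left(m \right)} = 1 + \frac{1}{\left(1 + m^{2}\right) \left(-8 + m\right)}$ ($I{\left(m \right)} = \frac{m}{m} + \frac{1}{\left(-8 + m\right) \left(1 + m m\right)} = 1 + \frac{1}{\left(-8 + m\right) \left(1 + m^{2}\right)} = 1 + \frac{1}{\left(1 + m^{2}\right) \left(-8 + m\right)}$)
$\left(I{\left(Z \right)} + 26274\right) + y{\left(70 \right)} = \left(\frac{1 + \left(1 + \left(-160\right)^{2}\right) \left(-8 - 160\right)}{\left(1 + \left(-160\right)^{2}\right) \left(-8 - 160\right)} + 26274\right) + 144 = \left(\frac{1 + \left(1 + 25600\right) \left(-168\right)}{\left(1 + 25600\right) \left(-168\right)} + 26274\right) + 144 = \left(\frac{1}{25601} \left(- \frac{1}{168}\right) \left(1 + 25601 \left(-168\right)\right) + 26274\right) + 144 = \left(\frac{1}{25601} \left(- \frac{1}{168}\right) \left(1 - 4300968\right) + 26274\right) + 144 = \left(\frac{1}{25601} \left(- \frac{1}{168}\right) \left(-4300967\right) + 26274\right) + 144 = \left(\frac{4300967}{4300968} + 26274\right) + 144 = \frac{113007934199}{4300968} + 144 = \frac{113627273591}{4300968}$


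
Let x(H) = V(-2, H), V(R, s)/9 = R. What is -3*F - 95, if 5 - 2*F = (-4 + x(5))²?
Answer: 1247/2 ≈ 623.50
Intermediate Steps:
V(R, s) = 9*R
x(H) = -18 (x(H) = 9*(-2) = -18)
F = -479/2 (F = 5/2 - (-4 - 18)²/2 = 5/2 - ½*(-22)² = 5/2 - ½*484 = 5/2 - 242 = -479/2 ≈ -239.50)
-3*F - 95 = -3*(-479/2) - 95 = 1437/2 - 95 = 1247/2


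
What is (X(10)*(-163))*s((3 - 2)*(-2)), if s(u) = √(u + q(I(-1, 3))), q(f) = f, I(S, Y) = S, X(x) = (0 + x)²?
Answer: -16300*I*√3 ≈ -28232.0*I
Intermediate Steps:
X(x) = x²
s(u) = √(-1 + u) (s(u) = √(u - 1) = √(-1 + u))
(X(10)*(-163))*s((3 - 2)*(-2)) = (10²*(-163))*√(-1 + (3 - 2)*(-2)) = (100*(-163))*√(-1 + 1*(-2)) = -16300*√(-1 - 2) = -16300*I*√3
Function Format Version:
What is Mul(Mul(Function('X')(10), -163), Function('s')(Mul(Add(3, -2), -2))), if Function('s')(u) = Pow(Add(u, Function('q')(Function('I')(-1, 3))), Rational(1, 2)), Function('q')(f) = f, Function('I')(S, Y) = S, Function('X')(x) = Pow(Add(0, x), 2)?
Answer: Mul(-16300, I, Pow(3, Rational(1, 2))) ≈ Mul(-28232., I)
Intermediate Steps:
Function('X')(x) = Pow(x, 2)
Function('s')(u) = Pow(Add(-1, u), Rational(1, 2)) (Function('s')(u) = Pow(Add(u, -1), Rational(1, 2)) = Pow(Add(-1, u), Rational(1, 2)))
Mul(Mul(Function('X')(10), -163), Function('s')(Mul(Add(3, -2), -2))) = Mul(Mul(Pow(10, 2), -163), Pow(Add(-1, Mul(Add(3, -2), -2)), Rational(1, 2))) = Mul(Mul(100, -163), Pow(Add(-1, Mul(1, -2)), Rational(1, 2))) = Mul(-16300, Pow(Add(-1, -2), Rational(1, 2))) = Mul(-16300, Pow(-3, Rational(1, 2))) = Mul(-16300, Mul(I, Pow(3, Rational(1, 2)))) = Mul(-16300, I, Pow(3, Rational(1, 2)))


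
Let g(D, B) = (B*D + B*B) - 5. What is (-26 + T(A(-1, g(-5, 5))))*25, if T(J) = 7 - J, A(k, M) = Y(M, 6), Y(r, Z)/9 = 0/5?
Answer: -475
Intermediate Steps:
Y(r, Z) = 0 (Y(r, Z) = 9*(0/5) = 9*(0*(1/5)) = 9*0 = 0)
g(D, B) = -5 + B**2 + B*D (g(D, B) = (B*D + B**2) - 5 = (B**2 + B*D) - 5 = -5 + B**2 + B*D)
A(k, M) = 0
(-26 + T(A(-1, g(-5, 5))))*25 = (-26 + (7 - 1*0))*25 = (-26 + (7 + 0))*25 = (-26 + 7)*25 = -19*25 = -475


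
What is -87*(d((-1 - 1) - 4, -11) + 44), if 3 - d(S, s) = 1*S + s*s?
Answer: 5916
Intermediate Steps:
d(S, s) = 3 - S - s² (d(S, s) = 3 - (1*S + s*s) = 3 - (S + s²) = 3 + (-S - s²) = 3 - S - s²)
-87*(d((-1 - 1) - 4, -11) + 44) = -87*((3 - ((-1 - 1) - 4) - 1*(-11)²) + 44) = -87*((3 - (-2 - 4) - 1*121) + 44) = -87*((3 - 1*(-6) - 121) + 44) = -87*((3 + 6 - 121) + 44) = -87*(-112 + 44) = -87*(-68) = 5916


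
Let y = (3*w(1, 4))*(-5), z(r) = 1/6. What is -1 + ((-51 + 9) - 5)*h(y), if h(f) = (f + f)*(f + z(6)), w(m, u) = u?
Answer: -337461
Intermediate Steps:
z(r) = 1/6
y = -60 (y = (3*4)*(-5) = 12*(-5) = -60)
h(f) = 2*f*(1/6 + f) (h(f) = (f + f)*(f + 1/6) = (2*f)*(1/6 + f) = 2*f*(1/6 + f))
-1 + ((-51 + 9) - 5)*h(y) = -1 + ((-51 + 9) - 5)*((1/3)*(-60)*(1 + 6*(-60))) = -1 + (-42 - 5)*((1/3)*(-60)*(1 - 360)) = -1 - 47*(-60)*(-359)/3 = -1 - 47*7180 = -1 - 337460 = -337461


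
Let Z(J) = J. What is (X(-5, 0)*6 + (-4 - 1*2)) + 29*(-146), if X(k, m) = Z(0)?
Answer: -4240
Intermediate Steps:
X(k, m) = 0
(X(-5, 0)*6 + (-4 - 1*2)) + 29*(-146) = (0*6 + (-4 - 1*2)) + 29*(-146) = (0 + (-4 - 2)) - 4234 = (0 - 6) - 4234 = -6 - 4234 = -4240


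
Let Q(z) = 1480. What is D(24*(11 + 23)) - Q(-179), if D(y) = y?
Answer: -664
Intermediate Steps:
D(24*(11 + 23)) - Q(-179) = 24*(11 + 23) - 1*1480 = 24*34 - 1480 = 816 - 1480 = -664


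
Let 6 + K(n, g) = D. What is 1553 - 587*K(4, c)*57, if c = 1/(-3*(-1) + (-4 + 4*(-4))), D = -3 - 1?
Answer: 336143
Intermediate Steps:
D = -4
c = -1/17 (c = 1/(3 + (-4 - 16)) = 1/(3 - 20) = 1/(-17) = -1/17 ≈ -0.058824)
K(n, g) = -10 (K(n, g) = -6 - 4 = -10)
1553 - 587*K(4, c)*57 = 1553 - (-5870)*57 = 1553 - 587*(-570) = 1553 + 334590 = 336143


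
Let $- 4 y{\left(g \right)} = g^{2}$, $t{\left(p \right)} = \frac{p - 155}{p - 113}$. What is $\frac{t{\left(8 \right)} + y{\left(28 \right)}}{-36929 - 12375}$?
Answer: $\frac{973}{246520} \approx 0.0039469$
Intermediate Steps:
$t{\left(p \right)} = \frac{-155 + p}{-113 + p}$
$y{\left(g \right)} = - \frac{g^{2}}{4}$
$\frac{t{\left(8 \right)} + y{\left(28 \right)}}{-36929 - 12375} = \frac{\frac{-155 + 8}{-113 + 8} - \frac{28^{2}}{4}}{-36929 - 12375} = \frac{\frac{1}{-105} \left(-147\right) - 196}{-49304} = \left(\left(- \frac{1}{105}\right) \left(-147\right) - 196\right) \left(- \frac{1}{49304}\right) = \left(\frac{7}{5} - 196\right) \left(- \frac{1}{49304}\right) = \left(- \frac{973}{5}\right) \left(- \frac{1}{49304}\right) = \frac{973}{246520}$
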